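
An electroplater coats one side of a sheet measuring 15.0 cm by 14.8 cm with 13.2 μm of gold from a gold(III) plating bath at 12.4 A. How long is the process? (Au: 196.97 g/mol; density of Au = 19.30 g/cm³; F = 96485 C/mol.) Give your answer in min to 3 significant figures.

11.2 min

Plated area = 15.0 × 14.8 = 222.0 cm²
Volume = 222.0 × 13.2×10⁻⁴ cm = 0.2930 cm³
m(Au) = 0.2930 × 19.30 = 5.655 g
n(Au) = 5.655 / 196.97 = 0.02871 mol; n(e⁻) = 3 × 0.02871 = 0.08613 mol
Q = 0.08613 × 96485 = 8310 C
t = 8310 / 12.4 = 670.2 s = 11.2 min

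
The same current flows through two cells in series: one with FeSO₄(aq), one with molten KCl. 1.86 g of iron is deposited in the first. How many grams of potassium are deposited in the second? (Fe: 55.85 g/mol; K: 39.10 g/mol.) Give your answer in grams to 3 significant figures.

n(Fe) = 1.86 / 55.85 = 0.03330 mol
Fe²⁺ + 2e⁻ → Fe, so n(e⁻) = 2 × 0.03330 = 0.06660 mol
Since the cells are in series, n(e⁻) in the K cell is also 0.06660 mol.
K⁺ + e⁻ → K, so n(K) = 0.06660 mol
m(K) = 0.06660 × 39.10 = 2.60 g

2.60 g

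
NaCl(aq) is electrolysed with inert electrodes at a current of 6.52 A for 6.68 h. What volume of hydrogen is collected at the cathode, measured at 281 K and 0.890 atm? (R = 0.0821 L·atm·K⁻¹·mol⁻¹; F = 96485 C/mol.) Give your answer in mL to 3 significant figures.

Q = 6.52 A × 24048 s = 1.568×10^5 C
n(e⁻) = 1.568×10^5 / 96485 = 1.625 mol
2H⁺ + 2e⁻ → H₂, so n(H₂) = 1.625 / 2 = 0.8125 mol
V = nRT/P = 0.8125 × 0.0821 × 281 / 0.890 = 21.06 L
= 21100 mL

21100 mL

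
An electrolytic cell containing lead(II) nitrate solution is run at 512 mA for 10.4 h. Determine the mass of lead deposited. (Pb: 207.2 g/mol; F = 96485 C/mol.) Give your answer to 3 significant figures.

Charge passed = 0.512 × 37440 = 19170 C
Moles of electrons = 19170 / 96485 = 0.1987 mol
Pb²⁺ + 2e⁻ → Pb, so n(Pb) = 0.1987 / 2 = 0.09935 mol
m = 0.09935 × 207.2 = 20.6 g

20.6 g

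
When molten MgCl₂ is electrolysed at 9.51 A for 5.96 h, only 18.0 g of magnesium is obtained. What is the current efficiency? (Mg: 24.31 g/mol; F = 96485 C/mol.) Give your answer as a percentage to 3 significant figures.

Q = 9.51 × 21456 = 2.040×10^5 C
n(e⁻) = 2.040×10^5 / 96485 = 2.114 mol
Mg²⁺ + 2e⁻ → Mg, so theoretical n(Mg) = 1.057 mol → 25.70 g
Efficiency = 18.0 / 25.70 = 0.7004 = 70.0%

70.0%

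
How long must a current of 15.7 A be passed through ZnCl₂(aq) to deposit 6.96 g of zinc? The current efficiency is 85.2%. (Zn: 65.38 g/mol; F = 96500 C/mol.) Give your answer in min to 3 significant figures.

n(Zn) = 6.96 / 65.38 = 0.1065 mol
Zn²⁺ + 2e⁻ → Zn, so n(e⁻) = 2 × 0.1065 = 0.2130 mol
Q = 0.2130 × 96500 / 0.852 = 24130 C
t = Q / I = 24130 / 15.7 = 1537 s = 25.6 min

25.6 min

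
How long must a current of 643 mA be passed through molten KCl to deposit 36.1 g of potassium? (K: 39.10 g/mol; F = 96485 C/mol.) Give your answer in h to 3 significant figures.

n(K) = 36.1 / 39.10 = 0.9233 mol
K⁺ + e⁻ → K, so n(e⁻) = 0.9233 mol
Q = 0.9233 × 96485 = 89080 C
t = Q / I = 89080 / 0.643 = 1.385×10^5 s = 38.5 h

38.5 h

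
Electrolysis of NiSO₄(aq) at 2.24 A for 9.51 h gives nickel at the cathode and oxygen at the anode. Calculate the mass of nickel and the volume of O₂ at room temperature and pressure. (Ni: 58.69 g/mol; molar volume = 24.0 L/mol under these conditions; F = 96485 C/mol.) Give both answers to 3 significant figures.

23.3 g Ni; 4.77 L O₂

Q = 2.24 × 34236 = 76690 C; n(e⁻) = 76690 / 96485 = 0.7948 mol
Cathode: Ni²⁺ + 2e⁻ → Ni → n(Ni) = 0.7948/2 = 0.3974 mol → 23.3 g
Anode: 2H₂O → O₂ + 4H⁺ + 4e⁻ → n(O₂) = 0.7948/4 = 0.1987 mol → 4.77 L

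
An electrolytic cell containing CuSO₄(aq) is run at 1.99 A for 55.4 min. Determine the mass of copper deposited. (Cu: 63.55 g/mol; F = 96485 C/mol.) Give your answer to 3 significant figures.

2.18 g

Charge passed = 1.99 × 3324 = 6615 C
n(e⁻) = Q/F = 6615/96485 = 0.06856 mol
Cu²⁺ + 2e⁻ → Cu, so n(Cu) = 0.06856 / 2 = 0.03428 mol
m = 0.03428 × 63.55 = 2.18 g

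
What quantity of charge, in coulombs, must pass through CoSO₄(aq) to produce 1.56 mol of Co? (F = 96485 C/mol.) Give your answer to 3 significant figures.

Co²⁺ + 2e⁻ → Co, so n(e⁻) = 2 × 1.56 = 3.120 mol
Q = 3.120 × 96485 = 3.010×10^5 C

3.01×10^5 C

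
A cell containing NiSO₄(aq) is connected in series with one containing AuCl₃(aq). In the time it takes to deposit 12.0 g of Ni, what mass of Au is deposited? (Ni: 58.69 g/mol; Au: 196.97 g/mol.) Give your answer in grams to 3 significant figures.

26.8 g

n(Ni) = 12.0 / 58.69 = 0.2045 mol
Ni²⁺ + 2e⁻ → Ni, so n(e⁻) = 2 × 0.2045 = 0.4090 mol
Same current for the same time ⇒ same n(e⁻) = 0.4090 mol in both cells.
Au³⁺ + 3e⁻ → Au, so n(Au) = 0.4090 / 3 = 0.1363 mol
m(Au) = 0.1363 × 196.97 = 26.8 g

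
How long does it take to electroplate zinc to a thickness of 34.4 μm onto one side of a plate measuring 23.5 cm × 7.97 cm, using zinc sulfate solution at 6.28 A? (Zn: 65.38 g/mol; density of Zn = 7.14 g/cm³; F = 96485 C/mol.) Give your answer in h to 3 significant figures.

Plated area = 23.5 × 7.97 = 187.3 cm²
Volume = 187.3 × 34.4×10⁻⁴ cm = 0.6443 cm³
m(Zn) = 0.6443 × 7.14 = 4.600 g
n(Zn) = 4.600 / 65.38 = 0.07036 mol; n(e⁻) = 2 × 0.07036 = 0.1407 mol
Q = 0.1407 × 96485 = 13580 C
t = 13580 / 6.28 = 2162 s = 0.601 h

0.601 h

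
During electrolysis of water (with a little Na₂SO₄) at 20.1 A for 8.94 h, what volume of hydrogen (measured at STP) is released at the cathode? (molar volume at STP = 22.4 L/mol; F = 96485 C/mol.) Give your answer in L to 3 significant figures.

75.1 L

Q = It = 20.1 × 32184 = 6.469×10^5 C
n(e⁻) = Q/F = 6.469×10^5/96485 = 6.705 mol
2H⁺ + 2e⁻ → H₂, so n(H₂) = 6.705 / 2 = 3.353 mol
V = 3.353 × 22.4 = 75.11 L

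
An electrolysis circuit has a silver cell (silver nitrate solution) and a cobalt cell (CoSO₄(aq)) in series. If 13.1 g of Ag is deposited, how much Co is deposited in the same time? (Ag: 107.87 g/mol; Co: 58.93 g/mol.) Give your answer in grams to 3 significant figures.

3.58 g

n(Ag) = 13.1 / 107.87 = 0.1214 mol
Ag⁺ + e⁻ → Ag, so n(e⁻) = 0.1214 mol
The cells are in series, so the same charge (and hence the same n(e⁻) = 0.1214 mol) passes through both.
Co²⁺ + 2e⁻ → Co, so n(Co) = 0.1214 / 2 = 0.06070 mol
m(Co) = 0.06070 × 58.93 = 3.58 g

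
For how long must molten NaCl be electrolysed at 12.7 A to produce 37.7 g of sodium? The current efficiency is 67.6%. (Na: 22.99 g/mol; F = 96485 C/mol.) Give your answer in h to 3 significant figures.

5.12 h

n(Na) = 37.7 / 22.99 = 1.640 mol
Na⁺ + e⁻ → Na, so n(e⁻) = 1.640 mol
Q = 1.640 × 96485 / 0.676 = 2.341×10^5 C
t = Q / I = 2.341×10^5 / 12.7 = 18430 s = 5.12 h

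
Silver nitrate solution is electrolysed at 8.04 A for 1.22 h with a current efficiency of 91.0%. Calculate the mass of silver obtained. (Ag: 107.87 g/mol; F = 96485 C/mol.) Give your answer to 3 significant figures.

Q = 8.04 × 4392 = 35310 C
n(e⁻) = 35310 / 96485 = 0.3660 mol
Ag⁺ + e⁻ → Ag, so theoretical m(Ag) = 0.3660 × 107.87 = 39.48 g
Actual mass = 91.0% × 39.48 = 35.9 g

35.9 g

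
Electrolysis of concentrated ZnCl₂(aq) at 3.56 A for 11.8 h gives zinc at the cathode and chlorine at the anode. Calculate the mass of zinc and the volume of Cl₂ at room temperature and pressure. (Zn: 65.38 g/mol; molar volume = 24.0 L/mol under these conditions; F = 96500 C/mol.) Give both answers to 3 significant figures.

Q = 3.56 × 42480 = 1.512×10^5 C; n(e⁻) = 1.512×10^5 / 96500 = 1.567 mol
Cathode: Zn²⁺ + 2e⁻ → Zn → n(Zn) = 1.567/2 = 0.7835 mol → 51.2 g
Anode: 2Cl⁻ → Cl₂ + 2e⁻ → n(Cl₂) = 1.567/2 = 0.7835 mol → 18.8 L

51.2 g Zn; 18.8 L Cl₂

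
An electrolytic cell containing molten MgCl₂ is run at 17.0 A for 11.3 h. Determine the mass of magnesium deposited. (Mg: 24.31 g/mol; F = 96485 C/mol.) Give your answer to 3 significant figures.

Q = It = 17.0 × 40680 = 6.916×10^5 C
Moles of electrons = 6.916×10^5 / 96485 = 7.168 mol
Mg²⁺ + 2e⁻ → Mg, so n(Mg) = 7.168 / 2 = 3.584 mol
m = 3.584 × 24.31 = 87.1 g

87.1 g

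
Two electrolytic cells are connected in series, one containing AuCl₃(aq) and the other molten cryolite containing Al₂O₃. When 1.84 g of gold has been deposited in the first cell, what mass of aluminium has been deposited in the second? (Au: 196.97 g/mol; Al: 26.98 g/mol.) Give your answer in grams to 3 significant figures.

n(Au) = 1.84 / 196.97 = 0.009342 mol
Au³⁺ + 3e⁻ → Au, so n(e⁻) = 3 × 0.009342 = 0.02803 mol
The cells are in series, so the same charge (and hence the same n(e⁻) = 0.02803 mol) passes through both.
Al³⁺ + 3e⁻ → Al, so n(Al) = 0.02803 / 3 = 0.009343 mol
m(Al) = 0.009343 × 26.98 = 0.252 g

0.252 g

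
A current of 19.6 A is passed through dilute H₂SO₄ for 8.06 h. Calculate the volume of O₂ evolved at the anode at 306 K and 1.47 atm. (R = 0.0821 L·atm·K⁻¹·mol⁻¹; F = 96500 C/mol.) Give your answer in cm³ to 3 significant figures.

25200 cm³

Q = 19.6 A × 29016 s = 5.687×10^5 C
Moles of electrons = 5.687×10^5 / 96500 = 5.893 mol
2H₂O → O₂ + 4H⁺ + 4e⁻, so n(O₂) = 5.893 / 4 = 1.473 mol
V = nRT/P = 1.473 × 0.0821 × 306 / 1.47 = 25.17 L
= 25200 cm³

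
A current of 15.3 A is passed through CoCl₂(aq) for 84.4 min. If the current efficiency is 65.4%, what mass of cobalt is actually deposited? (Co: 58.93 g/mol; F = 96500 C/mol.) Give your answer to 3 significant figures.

15.5 g

Q = 15.3 × 5064 = 77480 C
n(e⁻) = 77480 / 96500 = 0.8029 mol
Co²⁺ + 2e⁻ → Co, so theoretical m(Co) = 0.4015 × 58.93 = 23.66 g
Actual mass = 65.4% × 23.66 = 15.5 g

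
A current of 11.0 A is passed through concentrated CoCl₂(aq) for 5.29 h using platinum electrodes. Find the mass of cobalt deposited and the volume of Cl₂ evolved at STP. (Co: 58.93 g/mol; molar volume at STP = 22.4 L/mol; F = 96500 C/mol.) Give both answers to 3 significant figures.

Q = 11.0 × 19044 = 2.095×10^5 C; n(e⁻) = 2.095×10^5 / 96500 = 2.171 mol
Cathode: Co²⁺ + 2e⁻ → Co → n(Co) = 2.171/2 = 1.086 mol → 64.0 g
Anode: 2Cl⁻ → Cl₂ + 2e⁻ → n(Cl₂) = 2.171/2 = 1.086 mol → 24.3 L

64.0 g Co; 24.3 L Cl₂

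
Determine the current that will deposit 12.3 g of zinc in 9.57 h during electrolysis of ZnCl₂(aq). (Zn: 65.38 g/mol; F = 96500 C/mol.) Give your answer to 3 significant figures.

1.05 A

n(Zn) = 12.3 / 65.38 = 0.1881 mol
Zn²⁺ + 2e⁻ → Zn, so n(e⁻) = 2 × 0.1881 = 0.3762 mol
Q = 0.3762 × 96500 = 36300 C
I = Q / t = 36300 / 34452 s = 1.05 A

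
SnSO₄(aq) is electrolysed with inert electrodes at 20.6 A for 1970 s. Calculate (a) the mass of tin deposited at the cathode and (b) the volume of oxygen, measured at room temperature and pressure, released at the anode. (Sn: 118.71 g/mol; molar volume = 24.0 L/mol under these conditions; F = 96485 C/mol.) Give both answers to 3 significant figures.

25.0 g Sn; 2.52 L O₂

Q = 20.6 × 1970 = 40580 C; n(e⁻) = 40580 / 96485 = 0.4206 mol
Cathode: Sn²⁺ + 2e⁻ → Sn → n(Sn) = 0.4206/2 = 0.2103 mol → 25.0 g
Anode: 2H₂O → O₂ + 4H⁺ + 4e⁻ → n(O₂) = 0.4206/4 = 0.1052 mol → 2.52 L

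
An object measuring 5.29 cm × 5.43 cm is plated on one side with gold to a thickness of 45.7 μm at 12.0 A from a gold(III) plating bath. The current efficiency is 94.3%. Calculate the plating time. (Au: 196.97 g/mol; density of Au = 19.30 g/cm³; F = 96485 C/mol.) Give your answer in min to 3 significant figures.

5.48 min

Plated area = 5.29 × 5.43 = 28.72 cm²
Volume = 28.72 × 45.7×10⁻⁴ cm = 0.1313 cm³
m(Au) = 0.1313 × 19.30 = 2.534 g
n(Au) = 2.534 / 196.97 = 0.01286 mol; n(e⁻) = 3 × 0.01286 = 0.03858 mol
Q = 0.03858 × 96485 / 0.943 = 3947 C
t = 3947 / 12.0 = 328.9 s = 5.48 min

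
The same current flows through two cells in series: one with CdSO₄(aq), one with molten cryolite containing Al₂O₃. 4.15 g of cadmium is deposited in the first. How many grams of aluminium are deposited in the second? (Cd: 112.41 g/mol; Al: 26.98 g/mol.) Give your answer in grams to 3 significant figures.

0.664 g

n(Cd) = 4.15 / 112.41 = 0.03692 mol
Cd²⁺ + 2e⁻ → Cd, so n(e⁻) = 2 × 0.03692 = 0.07384 mol
Since the cells are in series, n(e⁻) in the Al cell is also 0.07384 mol.
Al³⁺ + 3e⁻ → Al, so n(Al) = 0.07384 / 3 = 0.02461 mol
m(Al) = 0.02461 × 26.98 = 0.664 g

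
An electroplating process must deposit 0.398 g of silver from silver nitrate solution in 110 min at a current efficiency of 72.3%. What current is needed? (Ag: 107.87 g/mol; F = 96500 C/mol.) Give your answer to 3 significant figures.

n(Ag) = 0.398 / 107.87 = 0.003690 mol
Ag⁺ + e⁻ → Ag, so n(e⁻) = 0.003690 mol
Q = 0.003690 × 96500 / 0.723 = 492.5 C
I = Q / t = 492.5 / 6600 s = 0.0746 A

0.0746 A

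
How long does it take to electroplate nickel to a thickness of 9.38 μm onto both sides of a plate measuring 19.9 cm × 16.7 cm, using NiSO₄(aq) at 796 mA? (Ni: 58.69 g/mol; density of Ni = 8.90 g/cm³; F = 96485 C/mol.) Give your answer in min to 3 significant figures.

382 min

Plated area = 2 × 19.9 × 16.7 = 664.7 cm²
Volume = 664.7 × 9.38×10⁻⁴ cm = 0.6235 cm³
m(Ni) = 0.6235 × 8.90 = 5.549 g
n(Ni) = 5.549 / 58.69 = 0.09455 mol; n(e⁻) = 2 × 0.09455 = 0.1891 mol
Q = 0.1891 × 96485 = 18250 C
t = 18250 / 0.796 = 22930 s = 382 min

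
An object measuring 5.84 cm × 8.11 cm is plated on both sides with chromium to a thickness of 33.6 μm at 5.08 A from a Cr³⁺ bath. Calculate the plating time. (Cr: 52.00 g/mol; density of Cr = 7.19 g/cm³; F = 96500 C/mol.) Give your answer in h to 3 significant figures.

0.697 h

Plated area = 2 × 5.84 × 8.11 = 94.72 cm²
Volume = 94.72 × 33.6×10⁻⁴ cm = 0.3183 cm³
m(Cr) = 0.3183 × 7.19 = 2.289 g
n(Cr) = 2.289 / 52.00 = 0.04402 mol; n(e⁻) = 3 × 0.04402 = 0.1321 mol
Q = 0.1321 × 96500 = 12750 C
t = 12750 / 5.08 = 2510 s = 0.697 h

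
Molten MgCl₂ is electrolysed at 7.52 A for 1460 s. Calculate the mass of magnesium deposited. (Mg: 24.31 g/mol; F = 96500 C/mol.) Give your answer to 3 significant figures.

Charge passed = 7.52 × 1460 = 10980 C
n(e⁻) = 10980 / 96500 = 0.1138 mol
Mg²⁺ + 2e⁻ → Mg, so n(Mg) = 0.1138 / 2 = 0.05690 mol
m = 0.05690 × 24.31 = 1.38 g

1.38 g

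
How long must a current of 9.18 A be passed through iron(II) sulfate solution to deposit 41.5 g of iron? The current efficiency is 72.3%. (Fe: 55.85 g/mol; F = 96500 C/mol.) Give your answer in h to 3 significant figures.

n(Fe) = 41.5 / 55.85 = 0.7431 mol
Fe²⁺ + 2e⁻ → Fe, so n(e⁻) = 2 × 0.7431 = 1.486 mol
Q = 1.486 × 96500 / 0.723 = 1.983×10^5 C
t = Q / I = 1.983×10^5 / 9.18 = 21600 s = 6.00 h

6.00 h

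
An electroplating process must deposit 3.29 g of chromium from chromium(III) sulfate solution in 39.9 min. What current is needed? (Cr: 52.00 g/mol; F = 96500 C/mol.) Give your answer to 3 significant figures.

7.65 A

n(Cr) = 3.29 / 52.00 = 0.06327 mol
Cr³⁺ + 3e⁻ → Cr, so n(e⁻) = 3 × 0.06327 = 0.1898 mol
Q = 0.1898 × 96500 = 18320 C
I = Q / t = 18320 / 2394 s = 7.65 A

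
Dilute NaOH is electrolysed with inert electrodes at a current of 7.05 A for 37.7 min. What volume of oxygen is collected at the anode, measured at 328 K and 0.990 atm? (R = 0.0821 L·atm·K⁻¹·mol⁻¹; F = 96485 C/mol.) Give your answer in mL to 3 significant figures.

Charge passed = 7.05 × 2262 = 15950 C
n(e⁻) = 15950 / 96485 = 0.1653 mol
2H₂O → O₂ + 4H⁺ + 4e⁻, so n(O₂) = 0.1653 / 4 = 0.04133 mol
V = nRT/P = 0.04133 × 0.0821 × 328 / 0.990 = 1.124 L
= 1120 mL

1120 mL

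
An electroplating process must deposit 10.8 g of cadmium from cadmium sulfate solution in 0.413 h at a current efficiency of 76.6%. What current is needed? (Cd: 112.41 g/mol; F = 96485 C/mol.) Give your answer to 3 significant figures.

16.3 A

n(Cd) = 10.8 / 112.41 = 0.09608 mol
Cd²⁺ + 2e⁻ → Cd, so n(e⁻) = 2 × 0.09608 = 0.1922 mol
Q = 0.1922 × 96485 / 0.766 = 24210 C
I = Q / t = 24210 / 1486.8 s = 16.3 A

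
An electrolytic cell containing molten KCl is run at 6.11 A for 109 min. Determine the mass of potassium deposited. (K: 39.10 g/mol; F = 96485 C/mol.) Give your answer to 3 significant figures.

16.2 g

Charge passed = 6.11 × 6540 = 39960 C
n(e⁻) = 39960 / 96485 = 0.4142 mol
K⁺ + e⁻ → K, so n(K) = 0.4142 mol
m = 0.4142 × 39.10 = 16.2 g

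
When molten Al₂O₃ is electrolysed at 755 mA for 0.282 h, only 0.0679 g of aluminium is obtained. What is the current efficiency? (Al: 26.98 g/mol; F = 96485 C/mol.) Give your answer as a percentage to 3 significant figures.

95.0%

Q = 0.755 × 1015.2 = 766.5 C
n(e⁻) = 766.5 / 96485 = 0.007944 mol
Al³⁺ + 3e⁻ → Al, so theoretical n(Al) = 0.002648 mol → 0.07144 g
Efficiency = 0.0679 / 0.07144 = 0.9504 = 95.0%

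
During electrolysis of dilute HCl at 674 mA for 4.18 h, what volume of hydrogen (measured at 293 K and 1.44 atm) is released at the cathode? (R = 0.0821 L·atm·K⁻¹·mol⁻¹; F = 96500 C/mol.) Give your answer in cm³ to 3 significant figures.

878 cm³

Charge passed = 0.674 × 15048 = 10140 C
n(e⁻) = 10140 / 96500 = 0.1051 mol
2H⁺ + 2e⁻ → H₂, so n(H₂) = 0.1051 / 2 = 0.05255 mol
V = nRT/P = 0.05255 × 0.0821 × 293 / 1.44 = 0.8779 L
= 878 cm³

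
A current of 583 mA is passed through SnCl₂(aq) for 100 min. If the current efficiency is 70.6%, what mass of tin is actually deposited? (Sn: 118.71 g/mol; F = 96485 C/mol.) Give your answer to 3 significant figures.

1.52 g

Q = 0.583 × 6000 = 3498 C
n(e⁻) = 3498 / 96485 = 0.03625 mol
Sn²⁺ + 2e⁻ → Sn, so theoretical m(Sn) = 0.01813 × 118.71 = 2.152 g
Actual mass = 70.6% × 2.152 = 1.52 g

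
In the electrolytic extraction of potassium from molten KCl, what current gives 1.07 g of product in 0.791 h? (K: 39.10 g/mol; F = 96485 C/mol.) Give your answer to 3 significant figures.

n(K) = 1.07 / 39.10 = 0.02737 mol
K⁺ + e⁻ → K, so n(e⁻) = 0.02737 mol
Q = 0.02737 × 96485 = 2641 C
I = Q / t = 2641 / 2847.6 s = 0.927 A

0.927 A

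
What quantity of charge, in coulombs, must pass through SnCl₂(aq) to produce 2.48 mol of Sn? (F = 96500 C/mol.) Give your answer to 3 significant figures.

Sn²⁺ + 2e⁻ → Sn, so n(e⁻) = 2 × 2.48 = 4.960 mol
Q = 4.960 × 96500 = 4.786×10^5 C

4.79×10^5 C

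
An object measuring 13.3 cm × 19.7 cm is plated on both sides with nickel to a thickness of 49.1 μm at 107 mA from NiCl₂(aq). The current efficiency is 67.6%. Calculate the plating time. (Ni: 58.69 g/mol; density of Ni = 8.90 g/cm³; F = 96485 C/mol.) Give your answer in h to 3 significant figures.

Plated area = 2 × 13.3 × 19.7 = 524.0 cm²
Volume = 524.0 × 49.1×10⁻⁴ cm = 2.573 cm³
m(Ni) = 2.573 × 8.90 = 22.90 g
n(Ni) = 22.90 / 58.69 = 0.3902 mol; n(e⁻) = 2 × 0.3902 = 0.7804 mol
Q = 0.7804 × 96485 / 0.676 = 1.114×10^5 C
t = 1.114×10^5 / 0.107 = 1.041×10^6 s = 289 h

289 h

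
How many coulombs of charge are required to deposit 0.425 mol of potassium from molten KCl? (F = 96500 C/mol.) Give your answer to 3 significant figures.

41000 C

K⁺ + e⁻ → K, so n(e⁻) = 1 × 0.425 = 0.4250 mol
Q = 0.4250 × 96500 = 41010 C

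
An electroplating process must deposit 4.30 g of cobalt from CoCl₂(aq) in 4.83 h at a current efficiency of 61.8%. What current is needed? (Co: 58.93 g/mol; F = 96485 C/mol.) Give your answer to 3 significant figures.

1.31 A

n(Co) = 4.30 / 58.93 = 0.07297 mol
Co²⁺ + 2e⁻ → Co, so n(e⁻) = 2 × 0.07297 = 0.1459 mol
Q = 0.1459 × 96485 / 0.618 = 22780 C
I = Q / t = 22780 / 17388 s = 1.31 A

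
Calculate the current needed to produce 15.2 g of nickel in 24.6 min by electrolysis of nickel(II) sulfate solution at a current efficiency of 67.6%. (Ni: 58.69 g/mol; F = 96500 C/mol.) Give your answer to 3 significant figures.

50.1 A

n(Ni) = 15.2 / 58.69 = 0.2590 mol
Ni²⁺ + 2e⁻ → Ni, so n(e⁻) = 2 × 0.2590 = 0.5180 mol
Q = 0.5180 × 96500 / 0.676 = 73950 C
I = Q / t = 73950 / 1476 s = 50.1 A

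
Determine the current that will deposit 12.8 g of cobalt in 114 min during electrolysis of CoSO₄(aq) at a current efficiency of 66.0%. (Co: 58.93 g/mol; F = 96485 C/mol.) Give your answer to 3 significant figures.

9.28 A

n(Co) = 12.8 / 58.93 = 0.2172 mol
Co²⁺ + 2e⁻ → Co, so n(e⁻) = 2 × 0.2172 = 0.4344 mol
Q = 0.4344 × 96485 / 0.660 = 63500 C
I = Q / t = 63500 / 6840 s = 9.28 A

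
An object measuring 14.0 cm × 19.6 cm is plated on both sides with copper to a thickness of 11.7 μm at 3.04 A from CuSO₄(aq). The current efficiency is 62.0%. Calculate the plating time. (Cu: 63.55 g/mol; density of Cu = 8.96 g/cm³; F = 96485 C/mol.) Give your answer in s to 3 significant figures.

9270 s

Plated area = 2 × 14.0 × 19.6 = 548.8 cm²
Volume = 548.8 × 11.7×10⁻⁴ cm = 0.6421 cm³
m(Cu) = 0.6421 × 8.96 = 5.753 g
n(Cu) = 5.753 / 63.55 = 0.09053 mol; n(e⁻) = 2 × 0.09053 = 0.1811 mol
Q = 0.1811 × 96485 / 0.620 = 28180 C
t = 28180 / 3.04 = 9270 s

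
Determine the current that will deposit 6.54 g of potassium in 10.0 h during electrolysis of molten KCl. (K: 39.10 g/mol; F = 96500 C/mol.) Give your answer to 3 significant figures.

n(K) = 6.54 / 39.10 = 0.1673 mol
K⁺ + e⁻ → K, so n(e⁻) = 0.1673 mol
Q = 0.1673 × 96500 = 16140 C
I = Q / t = 16140 / 36000 s = 0.448 A

0.448 A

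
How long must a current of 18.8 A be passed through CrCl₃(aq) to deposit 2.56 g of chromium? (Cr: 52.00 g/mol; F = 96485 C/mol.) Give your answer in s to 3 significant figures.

758 s

n(Cr) = 2.56 / 52.00 = 0.04923 mol
Cr³⁺ + 3e⁻ → Cr, so n(e⁻) = 3 × 0.04923 = 0.1477 mol
Q = 0.1477 × 96485 = 14250 C
t = Q / I = 14250 / 18.8 = 758.0 s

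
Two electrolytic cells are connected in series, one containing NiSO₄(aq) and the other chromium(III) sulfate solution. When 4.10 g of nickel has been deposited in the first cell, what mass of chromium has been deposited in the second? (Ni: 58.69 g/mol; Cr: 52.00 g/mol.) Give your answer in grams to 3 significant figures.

n(Ni) = 4.10 / 58.69 = 0.06986 mol
Ni²⁺ + 2e⁻ → Ni, so n(e⁻) = 2 × 0.06986 = 0.1397 mol
The cells are in series, so the same charge (and hence the same n(e⁻) = 0.1397 mol) passes through both.
Cr³⁺ + 3e⁻ → Cr, so n(Cr) = 0.1397 / 3 = 0.04657 mol
m(Cr) = 0.04657 × 52.00 = 2.42 g

2.42 g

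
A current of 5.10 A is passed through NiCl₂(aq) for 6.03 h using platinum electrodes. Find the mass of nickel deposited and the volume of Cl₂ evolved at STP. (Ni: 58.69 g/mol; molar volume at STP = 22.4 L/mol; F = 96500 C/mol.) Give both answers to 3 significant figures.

33.7 g Ni; 12.8 L Cl₂

Q = 5.10 × 21708 = 1.107×10^5 C; n(e⁻) = 1.107×10^5 / 96500 = 1.147 mol
Cathode: Ni²⁺ + 2e⁻ → Ni → n(Ni) = 1.147/2 = 0.5735 mol → 33.7 g
Anode: 2Cl⁻ → Cl₂ + 2e⁻ → n(Cl₂) = 1.147/2 = 0.5735 mol → 12.8 L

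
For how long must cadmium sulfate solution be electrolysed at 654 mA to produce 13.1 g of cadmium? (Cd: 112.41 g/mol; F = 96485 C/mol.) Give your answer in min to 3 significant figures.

573 min

n(Cd) = 13.1 / 112.41 = 0.1165 mol
Cd²⁺ + 2e⁻ → Cd, so n(e⁻) = 2 × 0.1165 = 0.2330 mol
Q = 0.2330 × 96485 = 22480 C
t = Q / I = 22480 / 0.654 = 34370 s = 573 min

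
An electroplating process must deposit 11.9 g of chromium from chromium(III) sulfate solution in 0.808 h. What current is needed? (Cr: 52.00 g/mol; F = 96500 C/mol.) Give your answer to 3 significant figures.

22.8 A

n(Cr) = 11.9 / 52.00 = 0.2288 mol
Cr³⁺ + 3e⁻ → Cr, so n(e⁻) = 3 × 0.2288 = 0.6864 mol
Q = 0.6864 × 96500 = 66240 C
I = Q / t = 66240 / 2908.8 s = 22.8 A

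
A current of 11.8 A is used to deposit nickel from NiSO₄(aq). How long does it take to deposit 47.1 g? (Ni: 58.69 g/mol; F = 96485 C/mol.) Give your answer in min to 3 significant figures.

219 min

n(Ni) = 47.1 / 58.69 = 0.8025 mol
Ni²⁺ + 2e⁻ → Ni, so n(e⁻) = 2 × 0.8025 = 1.605 mol
Q = 1.605 × 96485 = 1.549×10^5 C
t = Q / I = 1.549×10^5 / 11.8 = 13130 s = 219 min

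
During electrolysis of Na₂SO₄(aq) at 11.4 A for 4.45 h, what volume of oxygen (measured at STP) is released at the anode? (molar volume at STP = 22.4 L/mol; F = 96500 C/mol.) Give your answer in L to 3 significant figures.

Q = It = 11.4 × 16020 = 1.826×10^5 C
n(e⁻) = Q/F = 1.826×10^5/96500 = 1.892 mol
2H₂O → O₂ + 4H⁺ + 4e⁻, so n(O₂) = 1.892 / 4 = 0.4730 mol
V = 0.4730 × 22.4 = 10.60 L

10.6 L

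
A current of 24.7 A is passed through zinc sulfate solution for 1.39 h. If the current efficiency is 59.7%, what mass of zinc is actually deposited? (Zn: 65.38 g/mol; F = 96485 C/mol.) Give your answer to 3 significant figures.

Q = 24.7 × 5004 = 1.236×10^5 C
n(e⁻) = 1.236×10^5 / 96485 = 1.281 mol
Zn²⁺ + 2e⁻ → Zn, so theoretical m(Zn) = 0.6405 × 65.38 = 41.88 g
Actual mass = 59.7% × 41.88 = 25.0 g

25.0 g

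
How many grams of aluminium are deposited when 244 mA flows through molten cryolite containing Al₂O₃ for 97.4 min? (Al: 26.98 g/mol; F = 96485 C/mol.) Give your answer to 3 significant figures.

Charge passed = 0.244 × 5844 = 1426 C
n(e⁻) = 1426 / 96485 = 0.01478 mol
Al³⁺ + 3e⁻ → Al, so n(Al) = 0.01478 / 3 = 0.004927 mol
m = 0.004927 × 26.98 = 0.133 g

0.133 g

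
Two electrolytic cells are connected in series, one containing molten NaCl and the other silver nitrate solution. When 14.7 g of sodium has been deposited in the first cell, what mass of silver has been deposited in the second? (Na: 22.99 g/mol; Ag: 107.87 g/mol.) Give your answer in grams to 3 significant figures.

69.0 g

n(Na) = 14.7 / 22.99 = 0.6394 mol
Na⁺ + e⁻ → Na, so n(e⁻) = 0.6394 mol
In series, the same 0.6394 mol of electrons flows through the second cell.
Ag⁺ + e⁻ → Ag, so n(Ag) = 0.6394 mol
m(Ag) = 0.6394 × 107.87 = 69.0 g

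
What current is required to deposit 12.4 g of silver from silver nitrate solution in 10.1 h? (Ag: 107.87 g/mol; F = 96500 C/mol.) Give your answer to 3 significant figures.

n(Ag) = 12.4 / 107.87 = 0.1150 mol
Ag⁺ + e⁻ → Ag, so n(e⁻) = 0.1150 mol
Q = 0.1150 × 96500 = 11100 C
I = Q / t = 11100 / 36360 s = 0.305 A

0.305 A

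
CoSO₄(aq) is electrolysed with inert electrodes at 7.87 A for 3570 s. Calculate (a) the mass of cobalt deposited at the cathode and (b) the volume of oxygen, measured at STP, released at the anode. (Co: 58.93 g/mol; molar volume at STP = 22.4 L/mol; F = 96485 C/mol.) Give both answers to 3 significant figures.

8.58 g Co; 1.63 L O₂

Q = 7.87 × 3570 = 28100 C; n(e⁻) = 28100 / 96485 = 0.2912 mol
Cathode: Co²⁺ + 2e⁻ → Co → n(Co) = 0.2912/2 = 0.1456 mol → 8.58 g
Anode: 2H₂O → O₂ + 4H⁺ + 4e⁻ → n(O₂) = 0.2912/4 = 0.07280 mol → 1.63 L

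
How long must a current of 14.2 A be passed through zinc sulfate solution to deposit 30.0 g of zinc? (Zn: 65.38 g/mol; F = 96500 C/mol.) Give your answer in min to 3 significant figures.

104 min

n(Zn) = 30.0 / 65.38 = 0.4589 mol
Zn²⁺ + 2e⁻ → Zn, so n(e⁻) = 2 × 0.4589 = 0.9178 mol
Q = 0.9178 × 96500 = 88570 C
t = Q / I = 88570 / 14.2 = 6237 s = 104 min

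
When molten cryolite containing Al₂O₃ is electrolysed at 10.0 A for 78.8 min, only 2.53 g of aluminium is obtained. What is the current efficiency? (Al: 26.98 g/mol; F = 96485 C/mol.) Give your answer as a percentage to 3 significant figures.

Q = 10.0 × 4728 = 47280 C
n(e⁻) = 47280 / 96485 = 0.4900 mol
Al³⁺ + 3e⁻ → Al, so theoretical n(Al) = 0.1633 mol → 4.406 g
Efficiency = 2.53 / 4.406 = 0.5742 = 57.4%

57.4%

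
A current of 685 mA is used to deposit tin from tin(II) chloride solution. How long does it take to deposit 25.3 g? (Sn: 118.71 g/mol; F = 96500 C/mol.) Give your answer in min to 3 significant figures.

n(Sn) = 25.3 / 118.71 = 0.2131 mol
Sn²⁺ + 2e⁻ → Sn, so n(e⁻) = 2 × 0.2131 = 0.4262 mol
Q = 0.4262 × 96500 = 41130 C
t = Q / I = 41130 / 0.685 = 60040 s = 1000 min

1000 min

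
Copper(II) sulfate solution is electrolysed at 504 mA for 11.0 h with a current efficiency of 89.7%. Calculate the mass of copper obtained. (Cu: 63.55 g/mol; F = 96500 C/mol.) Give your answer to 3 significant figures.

5.89 g

Q = 0.504 × 39600 = 19960 C
n(e⁻) = 19960 / 96500 = 0.2068 mol
Cu²⁺ + 2e⁻ → Cu, so theoretical m(Cu) = 0.1034 × 63.55 = 6.571 g
Actual mass = 89.7% × 6.571 = 5.89 g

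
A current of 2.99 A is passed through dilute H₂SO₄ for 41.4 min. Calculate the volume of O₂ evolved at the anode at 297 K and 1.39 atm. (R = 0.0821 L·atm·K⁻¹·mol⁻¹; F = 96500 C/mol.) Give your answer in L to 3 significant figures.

Q = It = 2.99 × 2484 = 7427 C
Moles of electrons = 7427 / 96500 = 0.07696 mol
2H₂O → O₂ + 4H⁺ + 4e⁻, so n(O₂) = 0.07696 / 4 = 0.01924 mol
V = nRT/P = 0.01924 × 0.0821 × 297 / 1.39 = 0.3375 L

0.338 L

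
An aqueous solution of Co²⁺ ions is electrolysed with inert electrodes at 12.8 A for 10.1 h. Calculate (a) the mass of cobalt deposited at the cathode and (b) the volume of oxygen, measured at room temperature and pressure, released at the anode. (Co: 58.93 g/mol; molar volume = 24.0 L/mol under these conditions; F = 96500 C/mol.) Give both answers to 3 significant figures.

142 g Co; 28.9 L O₂

Q = 12.8 × 36360 = 4.654×10^5 C; n(e⁻) = 4.654×10^5 / 96500 = 4.823 mol
Cathode: Co²⁺ + 2e⁻ → Co → n(Co) = 4.823/2 = 2.412 mol → 142 g
Anode: 2H₂O → O₂ + 4H⁺ + 4e⁻ → n(O₂) = 4.823/4 = 1.206 mol → 28.9 L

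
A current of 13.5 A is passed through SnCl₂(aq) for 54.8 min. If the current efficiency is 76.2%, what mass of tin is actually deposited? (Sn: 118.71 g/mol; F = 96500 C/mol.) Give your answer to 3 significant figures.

Q = 13.5 × 3288 = 44390 C
n(e⁻) = 44390 / 96500 = 0.4600 mol
Sn²⁺ + 2e⁻ → Sn, so theoretical m(Sn) = 0.2300 × 118.71 = 27.30 g
Actual mass = 76.2% × 27.30 = 20.8 g

20.8 g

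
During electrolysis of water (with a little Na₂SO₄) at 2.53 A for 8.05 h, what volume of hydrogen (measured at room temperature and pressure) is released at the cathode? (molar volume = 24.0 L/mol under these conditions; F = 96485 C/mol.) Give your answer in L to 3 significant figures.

Charge passed = 2.53 × 28980 = 73320 C
n(e⁻) = 73320 / 96485 = 0.7599 mol
2H⁺ + 2e⁻ → H₂, so n(H₂) = 0.7599 / 2 = 0.3800 mol
V = 0.3800 × 24.0 = 9.120 L

9.12 L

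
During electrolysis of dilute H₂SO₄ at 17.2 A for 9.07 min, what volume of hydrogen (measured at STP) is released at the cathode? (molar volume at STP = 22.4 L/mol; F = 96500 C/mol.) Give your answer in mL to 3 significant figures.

1090 mL

Q = 17.2 A × 544.2 s = 9360 C
n(e⁻) = Q/F = 9360/96500 = 0.09699 mol
2H⁺ + 2e⁻ → H₂, so n(H₂) = 0.09699 / 2 = 0.04850 mol
V = 0.04850 × 22.4 = 1.086 L
= 1090 mL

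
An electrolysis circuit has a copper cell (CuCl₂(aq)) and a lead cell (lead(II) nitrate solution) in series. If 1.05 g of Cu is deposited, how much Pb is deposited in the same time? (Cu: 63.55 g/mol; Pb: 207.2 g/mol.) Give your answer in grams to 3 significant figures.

n(Cu) = 1.05 / 63.55 = 0.01652 mol
Cu²⁺ + 2e⁻ → Cu, so n(e⁻) = 2 × 0.01652 = 0.03304 mol
The cells are in series, so the same charge (and hence the same n(e⁻) = 0.03304 mol) passes through both.
Pb²⁺ + 2e⁻ → Pb, so n(Pb) = 0.03304 / 2 = 0.01652 mol
m(Pb) = 0.01652 × 207.2 = 3.42 g

3.42 g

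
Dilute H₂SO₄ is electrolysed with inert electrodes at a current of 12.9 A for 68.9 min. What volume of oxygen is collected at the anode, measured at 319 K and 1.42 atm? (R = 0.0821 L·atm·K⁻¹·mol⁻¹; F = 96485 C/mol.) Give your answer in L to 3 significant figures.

2.55 L

Q = 12.9 A × 4134 s = 53330 C
Moles of electrons = 53330 / 96485 = 0.5527 mol
2H₂O → O₂ + 4H⁺ + 4e⁻, so n(O₂) = 0.5527 / 4 = 0.1382 mol
V = nRT/P = 0.1382 × 0.0821 × 319 / 1.42 = 2.549 L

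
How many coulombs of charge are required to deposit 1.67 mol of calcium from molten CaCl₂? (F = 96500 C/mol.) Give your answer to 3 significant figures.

Ca²⁺ + 2e⁻ → Ca, so n(e⁻) = 2 × 1.67 = 3.340 mol
Q = 3.340 × 96500 = 3.223×10^5 C

3.22×10^5 C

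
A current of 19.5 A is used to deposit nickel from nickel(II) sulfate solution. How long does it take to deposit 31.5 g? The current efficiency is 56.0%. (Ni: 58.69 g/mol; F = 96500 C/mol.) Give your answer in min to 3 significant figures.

158 min

n(Ni) = 31.5 / 58.69 = 0.5367 mol
Ni²⁺ + 2e⁻ → Ni, so n(e⁻) = 2 × 0.5367 = 1.073 mol
Q = 1.073 × 96500 / 0.560 = 1.849×10^5 C
t = Q / I = 1.849×10^5 / 19.5 = 9482 s = 158 min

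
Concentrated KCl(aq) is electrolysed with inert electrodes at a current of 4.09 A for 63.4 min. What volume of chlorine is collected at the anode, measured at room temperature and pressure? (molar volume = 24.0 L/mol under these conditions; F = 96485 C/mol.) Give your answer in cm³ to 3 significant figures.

Charge passed = 4.09 × 3804 = 15560 C
n(e⁻) = Q/F = 15560/96485 = 0.1613 mol
2Cl⁻ → Cl₂ + 2e⁻, so n(Cl₂) = 0.1613 / 2 = 0.08065 mol
V = 0.08065 × 24.0 = 1.936 L
= 1940 cm³

1940 cm³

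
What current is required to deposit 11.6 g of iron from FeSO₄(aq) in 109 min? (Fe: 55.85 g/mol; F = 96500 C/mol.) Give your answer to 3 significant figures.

6.13 A

n(Fe) = 11.6 / 55.85 = 0.2077 mol
Fe²⁺ + 2e⁻ → Fe, so n(e⁻) = 2 × 0.2077 = 0.4154 mol
Q = 0.4154 × 96500 = 40090 C
I = Q / t = 40090 / 6540 s = 6.13 A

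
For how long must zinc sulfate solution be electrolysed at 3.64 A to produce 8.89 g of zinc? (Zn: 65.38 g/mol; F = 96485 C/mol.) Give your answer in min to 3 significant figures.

n(Zn) = 8.89 / 65.38 = 0.1360 mol
Zn²⁺ + 2e⁻ → Zn, so n(e⁻) = 2 × 0.1360 = 0.2720 mol
Q = 0.2720 × 96485 = 26240 C
t = Q / I = 26240 / 3.64 = 7209 s = 120 min

120 min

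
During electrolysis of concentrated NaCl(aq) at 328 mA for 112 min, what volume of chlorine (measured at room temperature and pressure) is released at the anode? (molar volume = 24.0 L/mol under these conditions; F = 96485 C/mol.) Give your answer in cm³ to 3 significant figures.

Q = It = 0.328 × 6720 = 2204 C
Moles of electrons = 2204 / 96485 = 0.02284 mol
2Cl⁻ → Cl₂ + 2e⁻, so n(Cl₂) = 0.02284 / 2 = 0.01142 mol
V = 0.01142 × 24.0 = 0.2741 L
= 274 cm³

274 cm³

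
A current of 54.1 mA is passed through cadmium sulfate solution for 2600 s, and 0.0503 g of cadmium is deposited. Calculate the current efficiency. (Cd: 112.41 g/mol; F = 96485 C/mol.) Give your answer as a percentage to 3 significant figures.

Q = 0.0541 × 2600 = 140.7 C
n(e⁻) = 140.7 / 96485 = 0.001458 mol
Cd²⁺ + 2e⁻ → Cd, so theoretical n(Cd) = 7.290×10^-4 mol → 0.08195 g
Efficiency = 0.0503 / 0.08195 = 0.6138 = 61.4%

61.4%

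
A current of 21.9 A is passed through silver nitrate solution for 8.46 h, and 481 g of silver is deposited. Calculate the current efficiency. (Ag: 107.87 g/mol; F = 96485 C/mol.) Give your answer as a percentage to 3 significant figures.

64.5%

Q = 21.9 × 30456 = 6.670×10^5 C
n(e⁻) = 6.670×10^5 / 96485 = 6.913 mol
Ag⁺ + e⁻ → Ag, so theoretical n(Ag) = 6.913 mol → 745.7 g
Efficiency = 481 / 745.7 = 0.6450 = 64.5%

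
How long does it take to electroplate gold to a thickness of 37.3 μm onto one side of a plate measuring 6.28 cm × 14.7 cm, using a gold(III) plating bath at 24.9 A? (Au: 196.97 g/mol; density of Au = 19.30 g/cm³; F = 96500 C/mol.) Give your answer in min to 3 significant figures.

6.54 min

Plated area = 6.28 × 14.7 = 92.32 cm²
Volume = 92.32 × 37.3×10⁻⁴ cm = 0.3444 cm³
m(Au) = 0.3444 × 19.30 = 6.647 g
n(Au) = 6.647 / 196.97 = 0.03375 mol; n(e⁻) = 3 × 0.03375 = 0.1013 mol
Q = 0.1013 × 96500 = 9775 C
t = 9775 / 24.9 = 392.6 s = 6.54 min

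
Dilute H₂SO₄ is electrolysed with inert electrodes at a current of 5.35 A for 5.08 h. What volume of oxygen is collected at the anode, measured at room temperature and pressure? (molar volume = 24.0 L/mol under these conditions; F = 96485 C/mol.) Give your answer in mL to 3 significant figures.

Q = 5.35 A × 18288 s = 97840 C
Moles of electrons = 97840 / 96485 = 1.014 mol
2H₂O → O₂ + 4H⁺ + 4e⁻, so n(O₂) = 1.014 / 4 = 0.2535 mol
V = 0.2535 × 24.0 = 6.084 L
= 6080 mL

6080 mL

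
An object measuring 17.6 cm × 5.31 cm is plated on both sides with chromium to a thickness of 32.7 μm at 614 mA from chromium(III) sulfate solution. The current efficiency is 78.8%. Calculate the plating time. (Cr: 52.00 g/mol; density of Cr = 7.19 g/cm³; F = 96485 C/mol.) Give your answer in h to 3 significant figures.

14.0 h

Plated area = 2 × 17.6 × 5.31 = 186.9 cm²
Volume = 186.9 × 32.7×10⁻⁴ cm = 0.6112 cm³
m(Cr) = 0.6112 × 7.19 = 4.395 g
n(Cr) = 4.395 / 52.00 = 0.08452 mol; n(e⁻) = 3 × 0.08452 = 0.2536 mol
Q = 0.2536 × 96485 / 0.788 = 31050 C
t = 31050 / 0.614 = 50570 s = 14.0 h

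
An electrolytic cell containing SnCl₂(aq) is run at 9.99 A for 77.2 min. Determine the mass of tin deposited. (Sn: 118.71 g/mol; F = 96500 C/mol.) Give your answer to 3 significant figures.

Charge passed = 9.99 × 4632 = 46270 C
n(e⁻) = 46270 / 96500 = 0.4795 mol
Sn²⁺ + 2e⁻ → Sn, so n(Sn) = 0.4795 / 2 = 0.2398 mol
m = 0.2398 × 118.71 = 28.5 g

28.5 g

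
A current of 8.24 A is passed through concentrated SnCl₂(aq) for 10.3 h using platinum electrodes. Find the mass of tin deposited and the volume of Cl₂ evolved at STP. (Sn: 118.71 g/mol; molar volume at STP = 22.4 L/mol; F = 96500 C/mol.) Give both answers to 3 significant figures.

188 g Sn; 35.5 L Cl₂

Q = 8.24 × 37080 = 3.055×10^5 C; n(e⁻) = 3.055×10^5 / 96500 = 3.166 mol
Cathode: Sn²⁺ + 2e⁻ → Sn → n(Sn) = 3.166/2 = 1.583 mol → 188 g
Anode: 2Cl⁻ → Cl₂ + 2e⁻ → n(Cl₂) = 3.166/2 = 1.583 mol → 35.5 L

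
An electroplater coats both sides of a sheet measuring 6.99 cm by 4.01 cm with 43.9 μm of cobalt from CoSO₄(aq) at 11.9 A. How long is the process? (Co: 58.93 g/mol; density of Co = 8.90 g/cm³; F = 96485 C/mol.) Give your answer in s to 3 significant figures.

603 s

Plated area = 2 × 6.99 × 4.01 = 56.06 cm²
Volume = 56.06 × 43.9×10⁻⁴ cm = 0.2461 cm³
m(Co) = 0.2461 × 8.90 = 2.190 g
n(Co) = 2.190 / 58.93 = 0.03716 mol; n(e⁻) = 2 × 0.03716 = 0.07432 mol
Q = 0.07432 × 96485 = 7171 C
t = 7171 / 11.9 = 602.6 s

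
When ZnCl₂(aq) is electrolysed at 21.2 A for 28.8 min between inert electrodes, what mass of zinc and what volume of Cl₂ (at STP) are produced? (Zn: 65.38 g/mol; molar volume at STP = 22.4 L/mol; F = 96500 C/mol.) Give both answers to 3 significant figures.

Q = 21.2 × 1728 = 36630 C; n(e⁻) = 36630 / 96500 = 0.3796 mol
Cathode: Zn²⁺ + 2e⁻ → Zn → n(Zn) = 0.3796/2 = 0.1898 mol → 12.4 g
Anode: 2Cl⁻ → Cl₂ + 2e⁻ → n(Cl₂) = 0.3796/2 = 0.1898 mol → 4.25 L

12.4 g Zn; 4.25 L Cl₂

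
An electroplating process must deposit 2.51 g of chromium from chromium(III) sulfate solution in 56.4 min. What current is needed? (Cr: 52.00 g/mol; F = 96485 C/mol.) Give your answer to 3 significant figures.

n(Cr) = 2.51 / 52.00 = 0.04827 mol
Cr³⁺ + 3e⁻ → Cr, so n(e⁻) = 3 × 0.04827 = 0.1448 mol
Q = 0.1448 × 96485 = 13970 C
I = Q / t = 13970 / 3384 s = 4.13 A

4.13 A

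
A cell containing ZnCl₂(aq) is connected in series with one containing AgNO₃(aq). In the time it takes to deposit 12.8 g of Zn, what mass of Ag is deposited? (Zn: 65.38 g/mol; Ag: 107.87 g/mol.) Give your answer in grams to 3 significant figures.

n(Zn) = 12.8 / 65.38 = 0.1958 mol
Zn²⁺ + 2e⁻ → Zn, so n(e⁻) = 2 × 0.1958 = 0.3916 mol
Same current for the same time ⇒ same n(e⁻) = 0.3916 mol in both cells.
Ag⁺ + e⁻ → Ag, so n(Ag) = 0.3916 mol
m(Ag) = 0.3916 × 107.87 = 42.2 g

42.2 g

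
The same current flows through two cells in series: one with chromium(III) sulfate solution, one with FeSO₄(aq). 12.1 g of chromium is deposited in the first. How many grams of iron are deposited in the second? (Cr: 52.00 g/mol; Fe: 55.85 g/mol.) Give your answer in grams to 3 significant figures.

n(Cr) = 12.1 / 52.00 = 0.2327 mol
Cr³⁺ + 3e⁻ → Cr, so n(e⁻) = 3 × 0.2327 = 0.6981 mol
In series, the same 0.6981 mol of electrons flows through the second cell.
Fe²⁺ + 2e⁻ → Fe, so n(Fe) = 0.6981 / 2 = 0.3491 mol
m(Fe) = 0.3491 × 55.85 = 19.5 g

19.5 g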